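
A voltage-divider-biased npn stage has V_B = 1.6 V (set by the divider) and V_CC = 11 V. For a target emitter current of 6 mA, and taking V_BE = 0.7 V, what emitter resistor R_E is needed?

V_E = V_B − V_BE = 1.6 − 0.7 = 0.9 V.
R_E = V_E / I_E = 0.9 / 6 = 0.15 kΩ.

R_E ≈ 0.15 kΩ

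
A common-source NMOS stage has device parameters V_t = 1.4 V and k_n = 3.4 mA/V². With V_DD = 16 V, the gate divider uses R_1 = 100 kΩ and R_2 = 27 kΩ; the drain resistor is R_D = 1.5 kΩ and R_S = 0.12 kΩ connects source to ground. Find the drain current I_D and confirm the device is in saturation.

I_D ≈ 4 mA

V_G = V_DD·R_2/(R_1+R_2) = 16×27/127 = 3.4 V.
Assume saturation: I_D = (k_n/2)(V_GS − V_t)² with V_GS = V_G − I_D·R_S = 3.4 − 0.12·I_D.
Substituting gives 0.0245·I_D² − 1.82·I_D + 6.81 = 0, with roots I_D = 3.96 or 70.2 mA.
The root I_D = 70.2 mA gives V_GS = -5.03 V ≤ V_t, so take I_D = 3.96 mA.
Then V_GS = 2.93 V and V_DS = V_DD − I_D(R_D+R_S) = 16 − 3.96×1.62 = 9.58 V.
Saturation requires V_DS ≥ V_GS − V_t = 1.53 V; 9.58 ≥ 1.53 ✓.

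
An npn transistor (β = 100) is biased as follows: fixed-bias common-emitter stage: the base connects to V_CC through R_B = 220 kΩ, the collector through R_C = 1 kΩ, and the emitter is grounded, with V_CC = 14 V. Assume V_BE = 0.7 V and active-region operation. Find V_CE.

Base loop: V_CC = I_B·R_B + V_BE, so I_B = (14 − 0.7)/220 kΩ = 0.0605 mA.
In the active region I_C = β·I_B = 100 × 0.0605 = 6.05 mA.
Collector loop: V_CE = V_CC − I_C·R_C = 14 − 6.05×1 = 7.95 V.
Since V_CE = 7.95 V > V_CE(sat) ≈ 0.2 V, the transistor is in the active region as assumed.

V_CE ≈ 8 V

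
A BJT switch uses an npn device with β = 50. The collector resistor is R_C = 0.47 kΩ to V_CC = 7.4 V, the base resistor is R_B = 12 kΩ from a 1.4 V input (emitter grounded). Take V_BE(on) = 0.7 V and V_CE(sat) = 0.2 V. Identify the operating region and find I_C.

active; I_C ≈ 2.9 mA

Assume active. Base-emitter loop: I_B = (V_BB − V_BE)/R_B = (1.4 − 0.7)/12 = 0.0583 mA.
I_C = β·I_B = 50×0.0583 = 2.92 mA.
V_CE = V_CC − I_C·R_C = 7.4 − 2.92×0.47 = 6.03 V > V_CE(sat), so the active-region assumption holds.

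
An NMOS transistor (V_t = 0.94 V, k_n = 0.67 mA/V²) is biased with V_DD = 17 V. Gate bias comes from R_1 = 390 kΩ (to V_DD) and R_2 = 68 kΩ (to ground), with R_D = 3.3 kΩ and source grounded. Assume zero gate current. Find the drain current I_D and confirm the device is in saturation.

V_G = V_DD·R_2/(R_1+R_2) = 17×68/458 = 2.52 V. With the source grounded, V_GS = V_G = 2.52 V.
Assume saturation: I_D = (k_n/2)(V_GS − V_t)² = (0.67/2)×(2.52 − 0.94)² = 0.335×1.58² = 0.841 mA.
V_DS = V_DD − I_D·R_D = 17 − 0.841×3.3 = 14.2 V.
Saturation requires V_DS ≥ V_GS − V_t = 1.58 V; 14.2 ≥ 1.58 ✓.

I_D ≈ 0.84 mA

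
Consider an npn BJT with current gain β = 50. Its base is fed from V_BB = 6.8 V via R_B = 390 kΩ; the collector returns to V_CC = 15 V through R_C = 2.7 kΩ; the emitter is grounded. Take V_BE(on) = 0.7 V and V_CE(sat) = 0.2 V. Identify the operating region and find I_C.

active; I_C ≈ 0.78 mA

Assume active. Base-emitter loop: I_B = (V_BB − V_BE)/R_B = (6.8 − 0.7)/390 = 0.0156 mA.
I_C = β·I_B = 50×0.0156 = 0.782 mA.
V_CE = V_CC − I_C·R_C = 15 − 0.782×2.7 = 12.9 V > V_CE(sat), so the active-region assumption holds.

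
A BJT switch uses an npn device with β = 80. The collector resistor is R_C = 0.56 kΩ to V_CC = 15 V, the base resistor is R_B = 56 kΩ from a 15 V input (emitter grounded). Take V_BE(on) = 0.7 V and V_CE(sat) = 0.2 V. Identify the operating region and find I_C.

active; I_C ≈ 20 mA

Assume active. Base-emitter loop: I_B = (V_BB − V_BE)/R_B = (15 − 0.7)/56 = 0.255 mA.
I_C = β·I_B = 80×0.255 = 20.4 mA.
V_CE = V_CC − I_C·R_C = 15 − 20.4×0.56 = 3.56 V > V_CE(sat), so the active-region assumption holds.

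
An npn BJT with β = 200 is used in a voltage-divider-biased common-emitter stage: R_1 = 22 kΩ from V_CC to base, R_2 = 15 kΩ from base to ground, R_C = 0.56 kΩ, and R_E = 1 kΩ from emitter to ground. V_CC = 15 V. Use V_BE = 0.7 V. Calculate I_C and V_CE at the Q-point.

I_C ≈ 5.1 mA, V_CE ≈ 7 V

Thevenize the base divider: V_Th = V_CC·R_2/(R_1+R_2) = 15×15/37 = 6.08 V, R_Th = R_1‖R_2 = 8.92 kΩ.
Base-emitter loop: V_Th = I_B·R_Th + V_BE + (β+1)I_B·R_E, so I_B = (6.08 − 0.7) / (8.92 + 201×1) = 0.0256 mA.
I_C = β·I_B = 200×0.0256 = 5.13 mA, and I_E = (β+1)I_B = 5.15 mA.
V_CE = V_CC − I_C·R_C − I_E·R_E = 15 − 5.13×0.56 − 5.15×1 = 6.98 V.
V_CE = 6.98 V > 0.2 V confirms active-region operation.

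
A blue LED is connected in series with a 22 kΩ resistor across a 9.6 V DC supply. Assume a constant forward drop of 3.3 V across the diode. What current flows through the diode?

I ≈ 0.29 mA

KVL around the loop: 9.6 = V_D + I·R = 3.3 + I × 22 kΩ.
So I = (9.6 − 3.3) / 22 kΩ = 6.3 / 22 = 0.286 mA.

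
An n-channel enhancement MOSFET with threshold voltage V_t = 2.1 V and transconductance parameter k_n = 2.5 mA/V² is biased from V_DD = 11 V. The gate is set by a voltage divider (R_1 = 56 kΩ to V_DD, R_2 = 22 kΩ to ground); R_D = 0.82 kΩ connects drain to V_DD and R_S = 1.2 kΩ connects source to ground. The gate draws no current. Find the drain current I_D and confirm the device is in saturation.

V_G = V_DD·R_2/(R_1+R_2) = 11×22/78 = 3.1 V.
Assume saturation: I_D = (k_n/2)(V_GS − V_t)² with V_GS = V_G − I_D·R_S = 3.1 − 1.2·I_D.
Substituting gives 1.8·I_D² − 4.01·I_D + 1.26 = 0, with roots I_D = 0.378 or 1.85 mA.
The root I_D = 1.85 mA gives V_GS = 0.884 V ≤ V_t, so take I_D = 0.378 mA.
Then V_GS = 2.65 V and V_DS = V_DD − I_D(R_D+R_S) = 11 − 0.378×2.02 = 10.2 V.
Saturation requires V_DS ≥ V_GS − V_t = 0.55 V; 10.2 ≥ 0.55 ✓.

I_D ≈ 0.38 mA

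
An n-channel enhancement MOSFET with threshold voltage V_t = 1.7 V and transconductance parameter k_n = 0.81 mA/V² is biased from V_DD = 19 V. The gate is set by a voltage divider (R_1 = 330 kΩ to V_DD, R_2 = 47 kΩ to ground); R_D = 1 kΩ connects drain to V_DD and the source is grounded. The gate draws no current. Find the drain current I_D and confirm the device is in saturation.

V_G = V_DD·R_2/(R_1+R_2) = 19×47/377 = 2.37 V. With the source grounded, V_GS = V_G = 2.37 V.
Assume saturation: I_D = (k_n/2)(V_GS − V_t)² = (0.81/2)×(2.37 − 1.7)² = 0.405×0.669² = 0.181 mA.
V_DS = V_DD − I_D·R_D = 19 − 0.181×1 = 18.8 V.
Saturation requires V_DS ≥ V_GS − V_t = 0.669 V; 18.8 ≥ 0.669 ✓.

I_D ≈ 0.18 mA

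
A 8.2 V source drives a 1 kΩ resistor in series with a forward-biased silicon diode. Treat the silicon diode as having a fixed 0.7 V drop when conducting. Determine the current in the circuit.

I ≈ 7.5 mA

KVL around the loop: 8.2 = V_D + I·R = 0.7 + I × 1 kΩ.
So I = (8.2 − 0.7) / 1 kΩ = 7.5 / 1 = 7.5 mA.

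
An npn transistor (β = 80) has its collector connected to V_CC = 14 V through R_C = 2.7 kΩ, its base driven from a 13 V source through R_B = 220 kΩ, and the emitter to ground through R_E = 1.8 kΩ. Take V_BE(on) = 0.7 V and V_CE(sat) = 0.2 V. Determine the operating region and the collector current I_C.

Assume active. Base-emitter loop: I_B = (V_BB − V_BE)/(R_B + (β+1)R_E) = (13 − 0.7)/(220 + 81×1.8) = 0.0336 mA.
I_C = β·I_B = 80×0.0336 = 2.69 mA.
V_CE = V_CC − I_C·R_C − I_E·R_E = 14 − 2.69×2.7 − 2.72×1.8 = 1.83 V > V_CE(sat), so the active-region assumption holds.

active; I_C ≈ 2.7 mA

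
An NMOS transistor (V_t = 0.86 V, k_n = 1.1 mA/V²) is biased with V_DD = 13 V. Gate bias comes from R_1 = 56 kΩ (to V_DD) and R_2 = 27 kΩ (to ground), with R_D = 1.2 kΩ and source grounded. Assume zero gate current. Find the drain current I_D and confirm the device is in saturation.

I_D ≈ 6.2 mA

V_G = V_DD·R_2/(R_1+R_2) = 13×27/83 = 4.23 V. With the source grounded, V_GS = V_G = 4.23 V.
Assume saturation: I_D = (k_n/2)(V_GS − V_t)² = (1.1/2)×(4.23 − 0.86)² = 0.55×3.37² = 6.24 mA.
V_DS = V_DD − I_D·R_D = 13 − 6.24×1.2 = 5.51 V.
Saturation requires V_DS ≥ V_GS − V_t = 3.37 V; 5.51 ≥ 3.37 ✓.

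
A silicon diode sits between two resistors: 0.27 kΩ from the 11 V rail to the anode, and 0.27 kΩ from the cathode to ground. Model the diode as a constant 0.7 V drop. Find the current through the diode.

The two resistors are in series with the diode, so KVL gives 11 = I·0.27 + 0.7 + I·0.27.
I = (11 − 0.7) / (0.27 + 0.27) kΩ = 10.3 / 0.54 = 19.1 mA.

I ≈ 19 mA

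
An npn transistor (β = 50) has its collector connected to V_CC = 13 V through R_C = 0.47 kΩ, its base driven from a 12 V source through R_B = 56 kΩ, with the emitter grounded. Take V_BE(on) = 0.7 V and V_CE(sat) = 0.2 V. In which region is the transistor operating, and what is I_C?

active; I_C ≈ 10 mA

Assume active. Base-emitter loop: I_B = (V_BB − V_BE)/R_B = (12 − 0.7)/56 = 0.202 mA.
I_C = β·I_B = 50×0.202 = 10.1 mA.
V_CE = V_CC − I_C·R_C = 13 − 10.1×0.47 = 8.26 V > V_CE(sat), so the active-region assumption holds.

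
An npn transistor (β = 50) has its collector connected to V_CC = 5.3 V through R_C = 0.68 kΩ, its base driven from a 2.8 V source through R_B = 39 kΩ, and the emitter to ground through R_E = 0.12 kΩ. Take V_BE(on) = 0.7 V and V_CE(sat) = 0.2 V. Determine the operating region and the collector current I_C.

active; I_C ≈ 2.3 mA

Assume active. Base-emitter loop: I_B = (V_BB − V_BE)/(R_B + (β+1)R_E) = (2.8 − 0.7)/(39 + 51×0.12) = 0.0465 mA.
I_C = β·I_B = 50×0.0465 = 2.33 mA.
V_CE = V_CC − I_C·R_C − I_E·R_E = 5.3 − 2.33×0.68 − 2.37×0.12 = 3.43 V > V_CE(sat), so the active-region assumption holds.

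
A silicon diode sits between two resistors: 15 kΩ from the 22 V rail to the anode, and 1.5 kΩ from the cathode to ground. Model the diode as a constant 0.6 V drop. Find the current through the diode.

I ≈ 1.3 mA

The two resistors are in series with the diode, so KVL gives 22 = I·15 + 0.6 + I·1.5.
I = (22 − 0.6) / (15 + 1.5) kΩ = 21.4 / 16.5 = 1.3 mA.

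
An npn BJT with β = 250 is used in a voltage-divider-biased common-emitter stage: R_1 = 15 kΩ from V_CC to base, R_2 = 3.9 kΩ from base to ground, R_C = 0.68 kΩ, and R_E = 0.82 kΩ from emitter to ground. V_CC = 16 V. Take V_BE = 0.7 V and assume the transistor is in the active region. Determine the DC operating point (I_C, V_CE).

I_C ≈ 3.1 mA, V_CE ≈ 11 V

Thevenize the base divider: V_Th = V_CC·R_2/(R_1+R_2) = 16×3.9/18.9 = 3.3 V, R_Th = R_1‖R_2 = 3.1 kΩ.
Base-emitter loop: V_Th = I_B·R_Th + V_BE + (β+1)I_B·R_E, so I_B = (3.3 − 0.7) / (3.1 + 251×0.82) = 0.0125 mA.
I_C = β·I_B = 250×0.0125 = 3.11 mA, and I_E = (β+1)I_B = 3.13 mA.
V_CE = V_CC − I_C·R_C − I_E·R_E = 16 − 3.11×0.68 − 3.13×0.82 = 11.3 V.
V_CE = 11.3 V > 0.2 V confirms active-region operation.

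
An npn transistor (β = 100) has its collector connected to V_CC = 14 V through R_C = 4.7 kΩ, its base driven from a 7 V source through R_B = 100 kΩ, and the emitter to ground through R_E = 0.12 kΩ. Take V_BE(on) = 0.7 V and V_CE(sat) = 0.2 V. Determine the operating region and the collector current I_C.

saturation; I_C ≈ 2.9 mA

Assume active: I_B = (7 − 0.7)/(100 + 101×0.12) = 0.0562 mA, I_C = β·I_B = 5.62 mA.
Then V_CE = 14 − 5.62×4.7 − 5.68×0.12 = -13.1 V < 0.2 V — the active assumption fails.
Re-solve with V_CE = 0.2 V. KCL at the emitter: V_E/R_E = (V_BB−0.7−V_E)/R_B + (V_CC−0.2−V_E)/R_C, giving V_E = 0.351 V.
I_C = (V_CC − 0.2 − V_E)/R_C = (13.8 − 0.351)/4.7 = 2.86 mA.
Check: I_B = (6.3 − 0.351)/100 = 0.0595 mA, and β·I_B = 5.95 mA > I_C, confirming saturation.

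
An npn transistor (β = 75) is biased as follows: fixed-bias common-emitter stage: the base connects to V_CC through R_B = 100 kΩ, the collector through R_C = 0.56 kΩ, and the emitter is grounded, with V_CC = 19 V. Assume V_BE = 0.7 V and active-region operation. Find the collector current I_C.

Base loop: V_CC = I_B·R_B + V_BE, so I_B = (19 − 0.7)/100 kΩ = 0.183 mA.
In the active region I_C = β·I_B = 75 × 0.183 = 13.7 mA.
Collector loop: V_CE = V_CC − I_C·R_C = 19 − 13.7×0.56 = 11.3 V.
Since V_CE = 11.3 V > V_CE(sat) ≈ 0.2 V, the transistor is in the active region as assumed.

I_C ≈ 14 mA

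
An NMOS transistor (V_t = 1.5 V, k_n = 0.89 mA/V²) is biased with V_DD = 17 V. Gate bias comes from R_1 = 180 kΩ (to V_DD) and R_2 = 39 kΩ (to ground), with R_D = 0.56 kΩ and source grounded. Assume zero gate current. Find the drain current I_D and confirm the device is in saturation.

V_G = V_DD·R_2/(R_1+R_2) = 17×39/219 = 3.03 V. With the source grounded, V_GS = V_G = 3.03 V.
Assume saturation: I_D = (k_n/2)(V_GS − V_t)² = (0.89/2)×(3.03 − 1.5)² = 0.445×1.53² = 1.04 mA.
V_DS = V_DD − I_D·R_D = 17 − 1.04×0.56 = 16.4 V.
Saturation requires V_DS ≥ V_GS − V_t = 1.53 V; 16.4 ≥ 1.53 ✓.

I_D ≈ 1 mA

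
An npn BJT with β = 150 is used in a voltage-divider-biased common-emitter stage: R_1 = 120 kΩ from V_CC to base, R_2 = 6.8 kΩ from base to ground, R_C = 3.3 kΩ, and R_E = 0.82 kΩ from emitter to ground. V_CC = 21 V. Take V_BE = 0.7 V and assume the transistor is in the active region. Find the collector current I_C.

Thevenize the base divider: V_Th = V_CC·R_2/(R_1+R_2) = 21×6.8/127 = 1.13 V, R_Th = R_1‖R_2 = 6.44 kΩ.
Base-emitter loop: V_Th = I_B·R_Th + V_BE + (β+1)I_B·R_E, so I_B = (1.13 − 0.7) / (6.44 + 151×0.82) = 0.00327 mA.
I_C = β·I_B = 150×0.00327 = 0.491 mA, and I_E = (β+1)I_B = 0.494 mA.
V_CE = V_CC − I_C·R_C − I_E·R_E = 21 − 0.491×3.3 − 0.494×0.82 = 19 V.
V_CE = 19 V > 0.2 V confirms active-region operation.

I_C ≈ 0.49 mA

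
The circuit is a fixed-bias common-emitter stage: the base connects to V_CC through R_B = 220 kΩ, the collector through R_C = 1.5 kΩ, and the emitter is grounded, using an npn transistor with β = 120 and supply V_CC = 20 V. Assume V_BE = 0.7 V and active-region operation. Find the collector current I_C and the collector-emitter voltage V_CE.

Base loop: V_CC = I_B·R_B + V_BE, so I_B = (20 − 0.7)/220 kΩ = 0.0877 mA.
In the active region I_C = β·I_B = 120 × 0.0877 = 10.5 mA.
Collector loop: V_CE = V_CC − I_C·R_C = 20 − 10.5×1.5 = 4.21 V.
Since V_CE = 4.21 V > V_CE(sat) ≈ 0.2 V, the transistor is in the active region as assumed.

I_C ≈ 11 mA, V_CE ≈ 4.2 V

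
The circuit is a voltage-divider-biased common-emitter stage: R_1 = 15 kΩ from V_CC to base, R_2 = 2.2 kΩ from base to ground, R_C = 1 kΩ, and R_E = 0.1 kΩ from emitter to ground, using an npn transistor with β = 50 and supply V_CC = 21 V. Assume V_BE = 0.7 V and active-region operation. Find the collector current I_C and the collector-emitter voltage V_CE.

Thevenize the base divider: V_Th = V_CC·R_2/(R_1+R_2) = 21×2.2/17.2 = 2.69 V, R_Th = R_1‖R_2 = 1.92 kΩ.
Base-emitter loop: V_Th = I_B·R_Th + V_BE + (β+1)I_B·R_E, so I_B = (2.69 − 0.7) / (1.92 + 51×0.1) = 0.283 mA.
I_C = β·I_B = 50×0.283 = 14.1 mA, and I_E = (β+1)I_B = 14.4 mA.
V_CE = V_CC − I_C·R_C − I_E·R_E = 21 − 14.1×1 − 14.4×0.1 = 5.41 V.
V_CE = 5.41 V > 0.2 V confirms active-region operation.

I_C ≈ 14 mA, V_CE ≈ 5.4 V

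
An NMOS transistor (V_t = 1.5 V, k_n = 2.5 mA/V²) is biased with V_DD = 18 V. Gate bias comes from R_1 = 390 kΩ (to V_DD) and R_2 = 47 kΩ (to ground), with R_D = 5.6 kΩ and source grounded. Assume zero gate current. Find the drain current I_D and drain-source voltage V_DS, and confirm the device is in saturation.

V_G = V_DD·R_2/(R_1+R_2) = 18×47/437 = 1.94 V. With the source grounded, V_GS = V_G = 1.94 V.
Assume saturation: I_D = (k_n/2)(V_GS − V_t)² = (2.5/2)×(1.94 − 1.5)² = 1.25×0.436² = 0.238 mA.
V_DS = V_DD − I_D·R_D = 18 − 0.238×5.6 = 16.7 V.
Saturation requires V_DS ≥ V_GS − V_t = 0.436 V; 16.7 ≥ 0.436 ✓.

I_D ≈ 0.24 mA, V_DS ≈ 17 V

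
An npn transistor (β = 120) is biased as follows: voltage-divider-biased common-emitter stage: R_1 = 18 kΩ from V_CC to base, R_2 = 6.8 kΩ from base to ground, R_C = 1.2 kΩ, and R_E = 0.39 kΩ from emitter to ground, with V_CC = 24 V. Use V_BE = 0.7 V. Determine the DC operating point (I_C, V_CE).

Thevenize the base divider: V_Th = V_CC·R_2/(R_1+R_2) = 24×6.8/24.8 = 6.58 V, R_Th = R_1‖R_2 = 4.94 kΩ.
Base-emitter loop: V_Th = I_B·R_Th + V_BE + (β+1)I_B·R_E, so I_B = (6.58 − 0.7) / (4.94 + 121×0.39) = 0.113 mA.
I_C = β·I_B = 120×0.113 = 13.5 mA, and I_E = (β+1)I_B = 13.7 mA.
V_CE = V_CC − I_C·R_C − I_E·R_E = 24 − 13.5×1.2 − 13.7×0.39 = 2.43 V.
V_CE = 2.43 V > 0.2 V confirms active-region operation.

I_C ≈ 14 mA, V_CE ≈ 2.4 V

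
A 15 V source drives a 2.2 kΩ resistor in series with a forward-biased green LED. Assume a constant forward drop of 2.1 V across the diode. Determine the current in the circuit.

KVL around the loop: 15 = V_D + I·R = 2.1 + I × 2.2 kΩ.
So I = (15 − 2.1) / 2.2 kΩ = 12.9 / 2.2 = 5.86 mA.

I ≈ 5.9 mA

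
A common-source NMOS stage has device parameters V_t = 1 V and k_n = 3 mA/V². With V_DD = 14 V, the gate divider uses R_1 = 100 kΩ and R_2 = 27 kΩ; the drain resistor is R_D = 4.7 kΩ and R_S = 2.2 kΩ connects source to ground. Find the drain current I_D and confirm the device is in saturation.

V_G = V_DD·R_2/(R_1+R_2) = 14×27/127 = 2.98 V.
Assume saturation: I_D = (k_n/2)(V_GS − V_t)² with V_GS = V_G − I_D·R_S = 2.98 − 2.2·I_D.
Substituting gives 7.26·I_D² − 14·I_D + 5.86 = 0, with roots I_D = 0.609 or 1.33 mA.
The root I_D = 1.33 mA gives V_GS = 0.0599 V ≤ V_t, so take I_D = 0.609 mA.
Then V_GS = 1.64 V and V_DS = V_DD − I_D(R_D+R_S) = 14 − 0.609×6.9 = 9.8 V.
Saturation requires V_DS ≥ V_GS − V_t = 0.637 V; 9.8 ≥ 0.637 ✓.

I_D ≈ 0.61 mA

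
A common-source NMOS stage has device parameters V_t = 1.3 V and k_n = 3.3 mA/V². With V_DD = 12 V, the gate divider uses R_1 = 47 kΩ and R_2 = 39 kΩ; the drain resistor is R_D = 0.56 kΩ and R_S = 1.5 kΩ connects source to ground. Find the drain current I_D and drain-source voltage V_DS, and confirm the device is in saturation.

I_D ≈ 2 mA, V_DS ≈ 7.8 V

V_G = V_DD·R_2/(R_1+R_2) = 12×39/86 = 5.44 V.
Assume saturation: I_D = (k_n/2)(V_GS − V_t)² with V_GS = V_G − I_D·R_S = 5.44 − 1.5·I_D.
Substituting gives 3.71·I_D² − 21.5·I_D + 28.3 = 0, with roots I_D = 2.02 or 3.77 mA.
The root I_D = 3.77 mA gives V_GS = -0.211 V ≤ V_t, so take I_D = 2.02 mA.
Then V_GS = 2.41 V and V_DS = V_DD − I_D(R_D+R_S) = 12 − 2.02×2.06 = 7.83 V.
Saturation requires V_DS ≥ V_GS − V_t = 1.11 V; 7.83 ≥ 1.11 ✓.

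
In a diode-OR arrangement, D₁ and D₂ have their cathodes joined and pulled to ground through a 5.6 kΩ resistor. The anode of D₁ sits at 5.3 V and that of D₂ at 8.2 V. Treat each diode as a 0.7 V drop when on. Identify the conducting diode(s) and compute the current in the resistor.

Only D₂ conducts; I_R ≈ 1.3 mA

Assume both conduct. Then node N would need to be at both 5.3−0.7 = 4.6 V and 8.2−0.7 = 7.5 V, which is impossible.
Assume only D₂ conducts: V_N = 8.2 − 0.7 = 7.5 V, so I_R = 7.5/5.6 = 1.34 mA.
Check D₁: its anode-to-cathode voltage is 5.3 − 7.5 = -2.2 V < 0.7 V, so it is off. The assumption is consistent.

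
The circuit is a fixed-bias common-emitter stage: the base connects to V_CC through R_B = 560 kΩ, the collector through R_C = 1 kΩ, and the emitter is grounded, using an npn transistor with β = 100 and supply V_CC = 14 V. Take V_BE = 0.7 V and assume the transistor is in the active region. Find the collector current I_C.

Base loop: V_CC = I_B·R_B + V_BE, so I_B = (14 − 0.7)/560 kΩ = 0.0238 mA.
In the active region I_C = β·I_B = 100 × 0.0238 = 2.38 mA.
Collector loop: V_CE = V_CC − I_C·R_C = 14 − 2.38×1 = 11.6 V.
Since V_CE = 11.6 V > V_CE(sat) ≈ 0.2 V, the transistor is in the active region as assumed.

I_C ≈ 2.4 mA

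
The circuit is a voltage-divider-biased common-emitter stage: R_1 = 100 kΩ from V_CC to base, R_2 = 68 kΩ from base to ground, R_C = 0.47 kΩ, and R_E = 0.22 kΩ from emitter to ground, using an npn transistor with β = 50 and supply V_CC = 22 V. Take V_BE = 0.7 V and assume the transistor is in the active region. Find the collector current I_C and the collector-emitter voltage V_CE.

Thevenize the base divider: V_Th = V_CC·R_2/(R_1+R_2) = 22×68/168 = 8.9 V, R_Th = R_1‖R_2 = 40.5 kΩ.
Base-emitter loop: V_Th = I_B·R_Th + V_BE + (β+1)I_B·R_E, so I_B = (8.9 − 0.7) / (40.5 + 51×0.22) = 0.159 mA.
I_C = β·I_B = 50×0.159 = 7.94 mA, and I_E = (β+1)I_B = 8.09 mA.
V_CE = V_CC − I_C·R_C − I_E·R_E = 22 − 7.94×0.47 − 8.09×0.22 = 16.5 V.
V_CE = 16.5 V > 0.2 V confirms active-region operation.

I_C ≈ 7.9 mA, V_CE ≈ 16 V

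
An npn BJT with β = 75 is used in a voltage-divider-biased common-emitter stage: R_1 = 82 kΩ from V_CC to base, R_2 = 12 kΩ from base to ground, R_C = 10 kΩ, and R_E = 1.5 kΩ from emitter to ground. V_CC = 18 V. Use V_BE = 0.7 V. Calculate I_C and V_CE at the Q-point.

Thevenize the base divider: V_Th = V_CC·R_2/(R_1+R_2) = 18×12/94 = 2.3 V, R_Th = R_1‖R_2 = 10.5 kΩ.
Base-emitter loop: V_Th = I_B·R_Th + V_BE + (β+1)I_B·R_E, so I_B = (2.3 − 0.7) / (10.5 + 76×1.5) = 0.0128 mA.
I_C = β·I_B = 75×0.0128 = 0.963 mA, and I_E = (β+1)I_B = 0.976 mA.
V_CE = V_CC − I_C·R_C − I_E·R_E = 18 − 0.963×10 − 0.976×1.5 = 6.91 V.
V_CE = 6.91 V > 0.2 V confirms active-region operation.

I_C ≈ 0.96 mA, V_CE ≈ 6.9 V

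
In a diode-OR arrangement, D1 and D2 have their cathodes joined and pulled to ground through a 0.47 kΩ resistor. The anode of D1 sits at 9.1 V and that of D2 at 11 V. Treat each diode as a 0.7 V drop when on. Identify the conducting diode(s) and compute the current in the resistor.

Assume both conduct. Then node N would need to be at both 9.1−0.7 = 8.4 V and 11−0.7 = 10.3 V, which is impossible.
Assume only D2 conducts: V_N = 11 − 0.7 = 10.3 V, so I_R = 10.3/0.47 = 21.9 mA.
Check D1: its anode-to-cathode voltage is 9.1 − 10.3 = -1.2 V < 0.7 V, so it is off. The assumption is consistent.

Only D2 conducts; I_R ≈ 22 mA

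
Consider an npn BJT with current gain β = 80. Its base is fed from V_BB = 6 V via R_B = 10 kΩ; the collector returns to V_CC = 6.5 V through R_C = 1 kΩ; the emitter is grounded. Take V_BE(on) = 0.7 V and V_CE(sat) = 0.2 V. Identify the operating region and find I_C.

Assume active: I_B = (6 − 0.7)/10 = 0.53 mA, giving I_C = β·I_B = 42.4 mA.
But then V_CE = 6.5 − 42.4×1 = -35.9 V < V_CE(sat) = 0.2 V — impossible in the active region.
So the transistor is saturated. With V_CE = 0.2 V, I_C = (V_CC − 0.2)/R_C = 6.3/1 = 6.3 mA.
Check: β·I_B = 42.4 mA > I_C = 6.3 mA, confirming saturation.

saturation; I_C ≈ 6.3 mA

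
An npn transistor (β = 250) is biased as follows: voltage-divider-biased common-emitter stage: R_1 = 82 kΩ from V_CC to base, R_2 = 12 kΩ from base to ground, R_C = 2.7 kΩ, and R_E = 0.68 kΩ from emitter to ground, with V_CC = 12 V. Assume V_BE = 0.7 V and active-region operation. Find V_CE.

Thevenize the base divider: V_Th = V_CC·R_2/(R_1+R_2) = 12×12/94 = 1.53 V, R_Th = R_1‖R_2 = 10.5 kΩ.
Base-emitter loop: V_Th = I_B·R_Th + V_BE + (β+1)I_B·R_E, so I_B = (1.53 − 0.7) / (10.5 + 251×0.68) = 0.00459 mA.
I_C = β·I_B = 250×0.00459 = 1.15 mA, and I_E = (β+1)I_B = 1.15 mA.
V_CE = V_CC − I_C·R_C − I_E·R_E = 12 − 1.15×2.7 − 1.15×0.68 = 8.12 V.
V_CE = 8.12 V > 0.2 V confirms active-region operation.

V_CE ≈ 8.1 V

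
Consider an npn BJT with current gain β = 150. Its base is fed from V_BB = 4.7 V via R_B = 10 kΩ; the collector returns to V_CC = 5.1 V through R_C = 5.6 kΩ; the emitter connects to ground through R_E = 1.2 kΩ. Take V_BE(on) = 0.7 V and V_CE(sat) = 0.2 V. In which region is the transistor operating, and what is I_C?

saturation; I_C ≈ 0.67 mA

Assume active: I_B = (4.7 − 0.7)/(10 + 151×1.2) = 0.0209 mA, I_C = β·I_B = 3.14 mA.
Then V_CE = 5.1 − 3.14×5.6 − 3.16×1.2 = -16.3 V < 0.2 V — the active assumption fails.
Re-solve with V_CE = 0.2 V. KCL at the emitter: V_E/R_E = (V_BB−0.7−V_E)/R_B + (V_CC−0.2−V_E)/R_C, giving V_E = 1.15 V.
I_C = (V_CC − 0.2 − V_E)/R_C = (4.9 − 1.15)/5.6 = 0.67 mA.
Check: I_B = (4 − 1.15)/10 = 0.285 mA, and β·I_B = 42.8 mA > I_C, confirming saturation.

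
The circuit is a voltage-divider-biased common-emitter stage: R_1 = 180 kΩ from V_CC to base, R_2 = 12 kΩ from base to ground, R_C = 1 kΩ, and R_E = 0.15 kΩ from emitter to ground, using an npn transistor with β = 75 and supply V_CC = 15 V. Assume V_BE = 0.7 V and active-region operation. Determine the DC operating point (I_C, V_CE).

I_C ≈ 0.79 mA, V_CE ≈ 14 V

Thevenize the base divider: V_Th = V_CC·R_2/(R_1+R_2) = 15×12/192 = 0.938 V, R_Th = R_1‖R_2 = 11.2 kΩ.
Base-emitter loop: V_Th = I_B·R_Th + V_BE + (β+1)I_B·R_E, so I_B = (0.938 − 0.7) / (11.2 + 76×0.15) = 0.0105 mA.
I_C = β·I_B = 75×0.0105 = 0.786 mA, and I_E = (β+1)I_B = 0.797 mA.
V_CE = V_CC − I_C·R_C − I_E·R_E = 15 − 0.786×1 − 0.797×0.15 = 14.1 V.
V_CE = 14.1 V > 0.2 V confirms active-region operation.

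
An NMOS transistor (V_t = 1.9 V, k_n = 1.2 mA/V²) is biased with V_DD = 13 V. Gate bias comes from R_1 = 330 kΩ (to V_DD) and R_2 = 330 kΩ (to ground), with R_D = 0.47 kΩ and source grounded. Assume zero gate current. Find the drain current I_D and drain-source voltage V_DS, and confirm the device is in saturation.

V_G = V_DD·R_2/(R_1+R_2) = 13×330/660 = 6.5 V. With the source grounded, V_GS = V_G = 6.5 V.
Assume saturation: I_D = (k_n/2)(V_GS − V_t)² = (1.2/2)×(6.5 − 1.9)² = 0.6×4.6² = 12.7 mA.
V_DS = V_DD − I_D·R_D = 13 − 12.7×0.47 = 7.03 V.
Saturation requires V_DS ≥ V_GS − V_t = 4.6 V; 7.03 ≥ 4.6 ✓.

I_D ≈ 13 mA, V_DS ≈ 7 V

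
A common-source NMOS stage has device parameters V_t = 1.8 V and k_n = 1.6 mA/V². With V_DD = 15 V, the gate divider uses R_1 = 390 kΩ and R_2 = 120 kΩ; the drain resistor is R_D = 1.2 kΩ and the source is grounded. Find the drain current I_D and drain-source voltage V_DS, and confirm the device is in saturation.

V_G = V_DD·R_2/(R_1+R_2) = 15×120/510 = 3.53 V. With the source grounded, V_GS = V_G = 3.53 V.
Assume saturation: I_D = (k_n/2)(V_GS − V_t)² = (1.6/2)×(3.53 − 1.8)² = 0.8×1.73² = 2.39 mA.
V_DS = V_DD − I_D·R_D = 15 − 2.39×1.2 = 12.1 V.
Saturation requires V_DS ≥ V_GS − V_t = 1.73 V; 12.1 ≥ 1.73 ✓.

I_D ≈ 2.4 mA, V_DS ≈ 12 V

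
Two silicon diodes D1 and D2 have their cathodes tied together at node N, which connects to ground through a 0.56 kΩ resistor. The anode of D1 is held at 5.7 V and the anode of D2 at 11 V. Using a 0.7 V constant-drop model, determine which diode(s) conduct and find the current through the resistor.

Only D2 conducts; I_R ≈ 18 mA

Assume both conduct. Then node N would need to be at both 5.7−0.7 = 5 V and 11−0.7 = 10.3 V, which is impossible.
Assume only D2 conducts: V_N = 11 − 0.7 = 10.3 V, so I_R = 10.3/0.56 = 18.4 mA.
Check D1: its anode-to-cathode voltage is 5.7 − 10.3 = -4.6 V < 0.7 V, so it is off. The assumption is consistent.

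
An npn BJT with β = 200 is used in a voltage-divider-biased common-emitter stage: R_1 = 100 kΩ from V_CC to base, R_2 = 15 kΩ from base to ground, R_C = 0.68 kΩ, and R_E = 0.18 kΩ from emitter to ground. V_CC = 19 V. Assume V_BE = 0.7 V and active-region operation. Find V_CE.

Thevenize the base divider: V_Th = V_CC·R_2/(R_1+R_2) = 19×15/115 = 2.48 V, R_Th = R_1‖R_2 = 13 kΩ.
Base-emitter loop: V_Th = I_B·R_Th + V_BE + (β+1)I_B·R_E, so I_B = (2.48 − 0.7) / (13 + 201×0.18) = 0.0361 mA.
I_C = β·I_B = 200×0.0361 = 7.23 mA, and I_E = (β+1)I_B = 7.26 mA.
V_CE = V_CC − I_C·R_C − I_E·R_E = 19 − 7.23×0.68 − 7.26×0.18 = 12.8 V.
V_CE = 12.8 V > 0.2 V confirms active-region operation.

V_CE ≈ 13 V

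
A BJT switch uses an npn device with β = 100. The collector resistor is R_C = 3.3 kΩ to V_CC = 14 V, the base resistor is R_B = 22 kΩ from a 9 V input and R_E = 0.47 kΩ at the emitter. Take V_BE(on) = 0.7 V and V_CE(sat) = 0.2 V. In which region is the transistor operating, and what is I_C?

Assume active: I_B = (9 − 0.7)/(22 + 101×0.47) = 0.119 mA, I_C = β·I_B = 11.9 mA.
Then V_CE = 14 − 11.9×3.3 − 12.1×0.47 = -31.1 V < 0.2 V — the active assumption fails.
Re-solve with V_CE = 0.2 V. KCL at the emitter: V_E/R_E = (V_BB−0.7−V_E)/R_B + (V_CC−0.2−V_E)/R_C, giving V_E = 1.84 V.
I_C = (V_CC − 0.2 − V_E)/R_C = (13.8 − 1.84)/3.3 = 3.62 mA.
Check: I_B = (8.3 − 1.84)/22 = 0.294 mA, and β·I_B = 29.4 mA > I_C, confirming saturation.

saturation; I_C ≈ 3.6 mA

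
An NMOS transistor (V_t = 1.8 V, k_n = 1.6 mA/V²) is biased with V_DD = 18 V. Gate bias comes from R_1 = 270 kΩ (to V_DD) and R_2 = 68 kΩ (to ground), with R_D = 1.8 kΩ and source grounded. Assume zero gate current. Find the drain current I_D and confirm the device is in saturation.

I_D ≈ 2.7 mA

V_G = V_DD·R_2/(R_1+R_2) = 18×68/338 = 3.62 V. With the source grounded, V_GS = V_G = 3.62 V.
Assume saturation: I_D = (k_n/2)(V_GS − V_t)² = (1.6/2)×(3.62 − 1.8)² = 0.8×1.82² = 2.65 mA.
V_DS = V_DD − I_D·R_D = 18 − 2.65×1.8 = 13.2 V.
Saturation requires V_DS ≥ V_GS − V_t = 1.82 V; 13.2 ≥ 1.82 ✓.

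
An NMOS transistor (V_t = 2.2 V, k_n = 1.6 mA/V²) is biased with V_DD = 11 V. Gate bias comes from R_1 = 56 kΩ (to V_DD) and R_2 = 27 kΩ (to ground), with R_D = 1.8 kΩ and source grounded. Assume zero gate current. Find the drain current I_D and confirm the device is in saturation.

V_G = V_DD·R_2/(R_1+R_2) = 11×27/83 = 3.58 V. With the source grounded, V_GS = V_G = 3.58 V.
Assume saturation: I_D = (k_n/2)(V_GS − V_t)² = (1.6/2)×(3.58 − 2.2)² = 0.8×1.38² = 1.52 mA.
V_DS = V_DD − I_D·R_D = 11 − 1.52×1.8 = 8.26 V.
Saturation requires V_DS ≥ V_GS − V_t = 1.38 V; 8.26 ≥ 1.38 ✓.

I_D ≈ 1.5 mA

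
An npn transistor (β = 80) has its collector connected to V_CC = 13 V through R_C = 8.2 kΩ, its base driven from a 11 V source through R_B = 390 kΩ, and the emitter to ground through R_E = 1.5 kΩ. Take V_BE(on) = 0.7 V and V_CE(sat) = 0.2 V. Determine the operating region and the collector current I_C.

saturation; I_C ≈ 1.3 mA

Assume active: I_B = (11 − 0.7)/(390 + 81×1.5) = 0.0201 mA, I_C = β·I_B = 1.61 mA.
Then V_CE = 13 − 1.61×8.2 − 1.63×1.5 = -2.66 V < 0.2 V — the active assumption fails.
Re-solve with V_CE = 0.2 V. KCL at the emitter: V_E/R_E = (V_BB−0.7−V_E)/R_B + (V_CC−0.2−V_E)/R_C, giving V_E = 2.01 V.
I_C = (V_CC − 0.2 − V_E)/R_C = (12.8 − 2.01)/8.2 = 1.32 mA.
Check: I_B = (10.3 − 2.01)/390 = 0.0213 mA, and β·I_B = 1.7 mA > I_C, confirming saturation.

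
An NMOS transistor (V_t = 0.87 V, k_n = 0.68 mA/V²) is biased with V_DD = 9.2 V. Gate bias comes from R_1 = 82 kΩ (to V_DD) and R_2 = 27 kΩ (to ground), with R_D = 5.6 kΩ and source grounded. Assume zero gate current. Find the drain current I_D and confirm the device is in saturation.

I_D ≈ 0.67 mA

V_G = V_DD·R_2/(R_1+R_2) = 9.2×27/109 = 2.28 V. With the source grounded, V_GS = V_G = 2.28 V.
Assume saturation: I_D = (k_n/2)(V_GS − V_t)² = (0.68/2)×(2.28 − 0.87)² = 0.34×1.41² = 0.675 mA.
V_DS = V_DD − I_D·R_D = 9.2 − 0.675×5.6 = 5.42 V.
Saturation requires V_DS ≥ V_GS − V_t = 1.41 V; 5.42 ≥ 1.41 ✓.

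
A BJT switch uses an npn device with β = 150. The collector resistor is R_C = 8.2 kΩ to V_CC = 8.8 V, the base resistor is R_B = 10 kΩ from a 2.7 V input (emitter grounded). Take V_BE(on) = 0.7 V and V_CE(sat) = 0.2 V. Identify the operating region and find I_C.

Assume active: I_B = (2.7 − 0.7)/10 = 0.2 mA, giving I_C = β·I_B = 30 mA.
But then V_CE = 8.8 − 30×8.2 = -237 V < V_CE(sat) = 0.2 V — impossible in the active region.
So the transistor is saturated. With V_CE = 0.2 V, I_C = (V_CC − 0.2)/R_C = 8.6/8.2 = 1.05 mA.
Check: β·I_B = 30 mA > I_C = 1.05 mA, confirming saturation.

saturation; I_C ≈ 1 mA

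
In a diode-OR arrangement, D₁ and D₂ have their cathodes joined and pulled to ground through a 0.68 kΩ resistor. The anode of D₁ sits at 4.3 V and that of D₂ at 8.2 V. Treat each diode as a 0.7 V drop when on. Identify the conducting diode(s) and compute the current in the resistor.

Assume both conduct. Then node N would need to be at both 4.3−0.7 = 3.6 V and 8.2−0.7 = 7.5 V, which is impossible.
Assume only D₂ conducts: V_N = 8.2 − 0.7 = 7.5 V, so I_R = 7.5/0.68 = 11 mA.
Check D₁: its anode-to-cathode voltage is 4.3 − 7.5 = -3.2 V < 0.7 V, so it is off. The assumption is consistent.

Only D₂ conducts; I_R ≈ 11 mA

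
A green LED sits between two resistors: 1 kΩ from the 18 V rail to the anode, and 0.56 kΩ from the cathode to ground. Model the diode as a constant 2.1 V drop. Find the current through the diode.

I ≈ 10 mA

The two resistors are in series with the diode, so KVL gives 18 = I·1 + 2.1 + I·0.56.
I = (18 − 2.1) / (1 + 0.56) kΩ = 15.9 / 1.56 = 10.2 mA.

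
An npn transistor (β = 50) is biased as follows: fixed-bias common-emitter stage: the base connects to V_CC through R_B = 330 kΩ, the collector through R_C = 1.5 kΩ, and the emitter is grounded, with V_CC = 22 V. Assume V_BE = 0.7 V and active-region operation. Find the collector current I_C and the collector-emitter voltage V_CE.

I_C ≈ 3.2 mA, V_CE ≈ 17 V

Base loop: V_CC = I_B·R_B + V_BE, so I_B = (22 − 0.7)/330 kΩ = 0.0645 mA.
In the active region I_C = β·I_B = 50 × 0.0645 = 3.23 mA.
Collector loop: V_CE = V_CC − I_C·R_C = 22 − 3.23×1.5 = 17.2 V.
Since V_CE = 17.2 V > V_CE(sat) ≈ 0.2 V, the transistor is in the active region as assumed.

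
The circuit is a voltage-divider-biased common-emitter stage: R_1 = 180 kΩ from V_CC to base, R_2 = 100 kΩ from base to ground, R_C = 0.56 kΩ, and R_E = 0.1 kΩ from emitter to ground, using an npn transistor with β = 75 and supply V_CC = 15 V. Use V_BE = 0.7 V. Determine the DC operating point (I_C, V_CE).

Thevenize the base divider: V_Th = V_CC·R_2/(R_1+R_2) = 15×100/280 = 5.36 V, R_Th = R_1‖R_2 = 64.3 kΩ.
Base-emitter loop: V_Th = I_B·R_Th + V_BE + (β+1)I_B·R_E, so I_B = (5.36 − 0.7) / (64.3 + 76×0.1) = 0.0648 mA.
I_C = β·I_B = 75×0.0648 = 4.86 mA, and I_E = (β+1)I_B = 4.92 mA.
V_CE = V_CC − I_C·R_C − I_E·R_E = 15 − 4.86×0.56 − 4.92×0.1 = 11.8 V.
V_CE = 11.8 V > 0.2 V confirms active-region operation.

I_C ≈ 4.9 mA, V_CE ≈ 12 V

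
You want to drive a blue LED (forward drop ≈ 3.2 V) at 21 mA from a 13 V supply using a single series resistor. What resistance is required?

R ≈ 0.47 kΩ

The resistor drops V_S − V_D = 13 − 3.2 = 9.8 V at 21 mA.
R = 9.8 V / 21 mA = 0.467 kΩ.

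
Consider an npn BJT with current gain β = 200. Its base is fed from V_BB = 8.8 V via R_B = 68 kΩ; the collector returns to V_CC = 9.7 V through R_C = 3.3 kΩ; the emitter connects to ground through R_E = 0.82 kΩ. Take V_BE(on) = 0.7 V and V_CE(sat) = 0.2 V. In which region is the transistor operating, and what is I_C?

saturation; I_C ≈ 2.3 mA

Assume active: I_B = (8.8 − 0.7)/(68 + 201×0.82) = 0.0348 mA, I_C = β·I_B = 6.96 mA.
Then V_CE = 9.7 − 6.96×3.3 − 6.99×0.82 = -19 V < 0.2 V — the active assumption fails.
Re-solve with V_CE = 0.2 V. KCL at the emitter: V_E/R_E = (V_BB−0.7−V_E)/R_B + (V_CC−0.2−V_E)/R_C, giving V_E = 1.95 V.
I_C = (V_CC − 0.2 − V_E)/R_C = (9.5 − 1.95)/3.3 = 2.29 mA.
Check: I_B = (8.1 − 1.95)/68 = 0.0904 mA, and β·I_B = 18.1 mA > I_C, confirming saturation.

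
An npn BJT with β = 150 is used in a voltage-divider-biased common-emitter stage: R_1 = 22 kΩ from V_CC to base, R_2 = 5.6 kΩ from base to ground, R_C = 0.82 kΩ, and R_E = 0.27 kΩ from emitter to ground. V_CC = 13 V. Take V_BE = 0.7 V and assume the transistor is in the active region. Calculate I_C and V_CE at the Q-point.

I_C ≈ 6.4 mA, V_CE ≈ 6 V

Thevenize the base divider: V_Th = V_CC·R_2/(R_1+R_2) = 13×5.6/27.6 = 2.64 V, R_Th = R_1‖R_2 = 4.46 kΩ.
Base-emitter loop: V_Th = I_B·R_Th + V_BE + (β+1)I_B·R_E, so I_B = (2.64 − 0.7) / (4.46 + 151×0.27) = 0.0428 mA.
I_C = β·I_B = 150×0.0428 = 6.43 mA, and I_E = (β+1)I_B = 6.47 mA.
V_CE = V_CC − I_C·R_C − I_E·R_E = 13 − 6.43×0.82 − 6.47×0.27 = 5.98 V.
V_CE = 5.98 V > 0.2 V confirms active-region operation.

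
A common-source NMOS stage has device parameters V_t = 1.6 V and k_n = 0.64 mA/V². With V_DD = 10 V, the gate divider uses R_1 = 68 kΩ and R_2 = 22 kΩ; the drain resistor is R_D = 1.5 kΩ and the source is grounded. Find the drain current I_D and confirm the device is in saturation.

I_D ≈ 0.23 mA

V_G = V_DD·R_2/(R_1+R_2) = 10×22/90 = 2.44 V. With the source grounded, V_GS = V_G = 2.44 V.
Assume saturation: I_D = (k_n/2)(V_GS − V_t)² = (0.64/2)×(2.44 − 1.6)² = 0.32×0.844² = 0.228 mA.
V_DS = V_DD − I_D·R_D = 10 − 0.228×1.5 = 9.66 V.
Saturation requires V_DS ≥ V_GS − V_t = 0.844 V; 9.66 ≥ 0.844 ✓.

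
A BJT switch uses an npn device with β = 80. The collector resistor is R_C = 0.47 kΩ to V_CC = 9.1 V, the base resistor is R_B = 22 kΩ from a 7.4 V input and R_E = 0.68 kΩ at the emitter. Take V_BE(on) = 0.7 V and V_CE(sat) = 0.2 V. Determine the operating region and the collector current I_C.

Assume active. Base-emitter loop: I_B = (V_BB − V_BE)/(R_B + (β+1)R_E) = (7.4 − 0.7)/(22 + 81×0.68) = 0.0869 mA.
I_C = β·I_B = 80×0.0869 = 6.95 mA.
V_CE = V_CC − I_C·R_C − I_E·R_E = 9.1 − 6.95×0.47 − 7.04×0.68 = 1.04 V > V_CE(sat), so the active-region assumption holds.

active; I_C ≈ 7 mA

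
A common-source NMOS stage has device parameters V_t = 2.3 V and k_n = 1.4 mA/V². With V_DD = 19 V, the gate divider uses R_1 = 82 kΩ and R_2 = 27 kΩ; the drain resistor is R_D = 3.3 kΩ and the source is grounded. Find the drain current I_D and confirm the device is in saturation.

I_D ≈ 4.1 mA

V_G = V_DD·R_2/(R_1+R_2) = 19×27/109 = 4.71 V. With the source grounded, V_GS = V_G = 4.71 V.
Assume saturation: I_D = (k_n/2)(V_GS − V_t)² = (1.4/2)×(4.71 − 2.3)² = 0.7×2.41² = 4.05 mA.
V_DS = V_DD − I_D·R_D = 19 − 4.05×3.3 = 5.62 V.
Saturation requires V_DS ≥ V_GS − V_t = 2.41 V; 5.62 ≥ 2.41 ✓.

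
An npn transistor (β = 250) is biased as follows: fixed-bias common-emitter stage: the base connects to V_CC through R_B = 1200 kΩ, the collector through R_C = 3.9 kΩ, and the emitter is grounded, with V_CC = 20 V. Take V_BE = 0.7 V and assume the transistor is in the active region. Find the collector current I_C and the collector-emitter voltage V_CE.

I_C ≈ 4 mA, V_CE ≈ 4.3 V

Base loop: V_CC = I_B·R_B + V_BE, so I_B = (20 − 0.7)/1200 kΩ = 0.0161 mA.
In the active region I_C = β·I_B = 250 × 0.0161 = 4.02 mA.
Collector loop: V_CE = V_CC − I_C·R_C = 20 − 4.02×3.9 = 4.32 V.
Since V_CE = 4.32 V > V_CE(sat) ≈ 0.2 V, the transistor is in the active region as assumed.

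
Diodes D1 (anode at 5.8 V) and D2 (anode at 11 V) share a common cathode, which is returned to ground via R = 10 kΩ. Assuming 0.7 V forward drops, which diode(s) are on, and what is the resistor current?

Only D2 conducts; I_R ≈ 1 mA

Assume both conduct. Then node N would need to be at both 5.8−0.7 = 5.1 V and 11−0.7 = 10.3 V, which is impossible.
Assume only D2 conducts: V_N = 11 − 0.7 = 10.3 V, so I_R = 10.3/10 = 1.03 mA.
Check D1: its anode-to-cathode voltage is 5.8 − 10.3 = -4.5 V < 0.7 V, so it is off. The assumption is consistent.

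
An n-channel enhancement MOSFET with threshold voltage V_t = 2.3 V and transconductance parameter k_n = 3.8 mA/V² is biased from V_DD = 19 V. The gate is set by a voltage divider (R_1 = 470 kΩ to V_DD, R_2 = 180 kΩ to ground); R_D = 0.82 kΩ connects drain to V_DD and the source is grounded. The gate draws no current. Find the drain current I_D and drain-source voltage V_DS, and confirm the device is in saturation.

I_D ≈ 17 mA, V_DS ≈ 5.3 V

V_G = V_DD·R_2/(R_1+R_2) = 19×180/650 = 5.26 V. With the source grounded, V_GS = V_G = 5.26 V.
Assume saturation: I_D = (k_n/2)(V_GS − V_t)² = (3.8/2)×(5.26 − 2.3)² = 1.9×2.96² = 16.7 mA.
V_DS = V_DD − I_D·R_D = 19 − 16.7×0.82 = 5.34 V.
Saturation requires V_DS ≥ V_GS − V_t = 2.96 V; 5.34 ≥ 2.96 ✓.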